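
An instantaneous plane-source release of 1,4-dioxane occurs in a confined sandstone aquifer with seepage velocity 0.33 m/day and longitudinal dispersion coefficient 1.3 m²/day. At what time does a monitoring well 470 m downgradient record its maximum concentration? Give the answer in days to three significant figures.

1410 days

For the 1D instantaneous-source solution, setting ∂C/∂t = 0 at fixed x gives v²t² + 2Dt − x² = 0, so t = (√(D² + v²x²) − D)/v².
√(D² + v²x²) = √(1.3² + 0.33² × 470²) = 155.1; v² = 0.1089.
t = (155.1 − 1.3)/0.1089 = 1410 days (vs. the pure-advection estimate x/v = 1420 d).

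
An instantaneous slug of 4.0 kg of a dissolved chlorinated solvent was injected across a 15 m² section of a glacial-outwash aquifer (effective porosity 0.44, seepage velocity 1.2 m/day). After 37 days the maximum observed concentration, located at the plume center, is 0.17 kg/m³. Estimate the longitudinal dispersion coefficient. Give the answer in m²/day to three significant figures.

0.0273 m²/day

At the plume center C_max = M/(n_e·A·√(4πDt)), so D = M²/(4πt·(n_e·A·C_max)²).
n_e·A·C_max = 0.44 × 15 × 0.17 = 1.122 kg/m.
D = 4.0²/(4π × 37 × 1.122²) = 0.0273 m²/day.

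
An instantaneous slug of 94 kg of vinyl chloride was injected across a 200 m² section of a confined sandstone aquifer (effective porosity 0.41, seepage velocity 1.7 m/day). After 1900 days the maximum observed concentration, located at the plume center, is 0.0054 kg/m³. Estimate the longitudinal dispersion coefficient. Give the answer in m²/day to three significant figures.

At the plume center C_max = M/(n_e·A·√(4πDt)), so D = M²/(4πt·(n_e·A·C_max)²).
n_e·A·C_max = 0.41 × 200 × 0.0054 = 0.4428 kg/m.
D = 94²/(4π × 1900 × 0.4428²) = 1.89 m²/day.

1.89 m²/day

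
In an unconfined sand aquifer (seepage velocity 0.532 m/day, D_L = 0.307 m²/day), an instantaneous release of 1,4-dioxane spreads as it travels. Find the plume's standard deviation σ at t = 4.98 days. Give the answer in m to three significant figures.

1.75 m

Dispersive spreading gives a Gaussian with σ² = 2Dt; advection only shifts the center.
σ = √(2 × 0.307 × 4.98) = 1.75 m.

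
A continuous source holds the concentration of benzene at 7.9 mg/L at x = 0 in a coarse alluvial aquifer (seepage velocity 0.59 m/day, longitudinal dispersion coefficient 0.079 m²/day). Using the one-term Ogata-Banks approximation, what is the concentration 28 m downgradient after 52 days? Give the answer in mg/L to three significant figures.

For a continuous step input, C/C₀ ≈ ½·erfc((x−vt)/(2√(Dt))).
vt = 0.59 × 52 = 30.68 m and 2√(Dt) = 2√(0.079 × 52) = 4.054 m.
Argument (x−vt)/(2√(Dt)) = (28 − 30.68)/4.054 = -0.6611; ½·erfc(-0.6611) = 0.8251.
C = 7.9 × 0.8251 = 6.52 mg/L.

6.52 mg/L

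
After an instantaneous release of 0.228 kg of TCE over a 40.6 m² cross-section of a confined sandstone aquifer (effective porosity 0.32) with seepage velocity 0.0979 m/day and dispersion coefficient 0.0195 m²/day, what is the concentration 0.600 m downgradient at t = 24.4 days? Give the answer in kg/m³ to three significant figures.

For an instantaneous plane source, C(x,t) = M/(n_e·A·√(4πDt)) · exp(−(x−vt)²/(4Dt)), with n_e·A the pore (flow) area.
Plume center vt = 0.0979 × 24.4 = 2.38876 m, so the well at 0.600 m is 1.78876 m upgradient of the peak.
√(4πDt) = 2.445 m, giving peak height M/(n_e·A·√(4πDt)) = 0.228/(0.32 × 40.6 × 2.445) = 0.007178 kg/m³.
(x−vt)²/(4Dt) = (-1.78876)²/(4 × 0.0195 × 24.4) = 1.681; exp(−1.681) = 0.1862.
C = 0.007178 × 0.1862 = 0.00134 kg/m³.

0.00134 kg/m³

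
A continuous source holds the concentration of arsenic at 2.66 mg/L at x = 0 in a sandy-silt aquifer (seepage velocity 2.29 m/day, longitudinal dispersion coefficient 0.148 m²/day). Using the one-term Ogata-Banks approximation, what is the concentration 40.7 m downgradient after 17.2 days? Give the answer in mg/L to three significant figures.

For a continuous step input, C/C₀ ≈ ½·erfc((x−vt)/(2√(Dt))).
vt = 2.29 × 17.2 = 39.388 m and 2√(Dt) = 2√(0.148 × 17.2) = 3.191 m.
Argument (x−vt)/(2√(Dt)) = (40.7 − 39.388)/3.191 = 0.4112; ½·erfc(0.4112) = 0.2804.
C = 2.66 × 0.2804 = 0.746 mg/L.

0.746 mg/L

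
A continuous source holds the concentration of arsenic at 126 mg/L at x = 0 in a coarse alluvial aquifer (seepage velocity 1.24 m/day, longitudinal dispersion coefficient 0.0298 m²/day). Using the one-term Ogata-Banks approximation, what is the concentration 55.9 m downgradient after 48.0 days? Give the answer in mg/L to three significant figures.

For a continuous step input, C/C₀ ≈ ½·erfc((x−vt)/(2√(Dt))).
vt = 1.24 × 48.0 = 59.52 m and 2√(Dt) = 2√(0.0298 × 48.0) = 2.392 m.
Argument (x−vt)/(2√(Dt)) = (55.9 − 59.52)/2.392 = -1.513; ½·erfc(-1.513) = 0.9838.
C = 126 × 0.9838 = 124 mg/L.

124 mg/L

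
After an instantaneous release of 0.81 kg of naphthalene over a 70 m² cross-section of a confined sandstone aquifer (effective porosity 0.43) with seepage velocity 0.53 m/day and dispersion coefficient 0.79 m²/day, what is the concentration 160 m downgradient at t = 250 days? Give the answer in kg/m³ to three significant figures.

For an instantaneous plane source, C(x,t) = M/(n_e·A·√(4πDt)) · exp(−(x−vt)²/(4Dt)), with n_e·A the pore (flow) area.
Plume center vt = 0.53 × 250 = 132.5 m, so the well at 160 m is 27.5 m downgradient of the peak.
√(4πDt) = 49.82 m, giving peak height M/(n_e·A·√(4πDt)) = 0.81/(0.43 × 70 × 49.82) = 0.0005402 kg/m³.
(x−vt)²/(4Dt) = (27.5)²/(4 × 0.79 × 250) = 0.9573; exp(−0.9573) = 0.3839.
C = 0.0005402 × 0.3839 = 0.000207 kg/m³.

0.000207 kg/m³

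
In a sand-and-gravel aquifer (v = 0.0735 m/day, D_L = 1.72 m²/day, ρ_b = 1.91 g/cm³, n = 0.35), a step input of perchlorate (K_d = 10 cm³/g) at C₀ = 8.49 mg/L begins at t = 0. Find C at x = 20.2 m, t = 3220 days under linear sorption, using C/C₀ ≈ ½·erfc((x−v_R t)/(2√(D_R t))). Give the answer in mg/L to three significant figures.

1.10 mg/L

Retardation factor R = 1 + ρ_b·K_d/n = 1 + 1.91 × 10/0.35 = 55.57.
Sorption retards both mechanisms: v_R = v/R = 0.001323 m/day, D_R = D/R = 0.03095 m²/day.
v_R·t = 0.001323 × 3220 = 4.26006 m; 2√(D_R t) = 19.97 m; argument = (20.2 − 4.26006)/19.97 = 0.7982.
C = C₀ × ½·erfc(0.7982) = 8.49 × 0.1295 = 1.10 mg/L.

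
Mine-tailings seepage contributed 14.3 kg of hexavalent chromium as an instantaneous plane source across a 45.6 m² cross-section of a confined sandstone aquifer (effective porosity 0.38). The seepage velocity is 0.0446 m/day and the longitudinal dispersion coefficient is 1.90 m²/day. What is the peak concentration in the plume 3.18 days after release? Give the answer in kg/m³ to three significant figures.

The peak of an instantaneous 1D plume sits at x = vt; there the Gaussian factor is 1 and C_max = M/(n_e·A·√(4πDt)), where n_e·A is the pore area the mass is dissolved in.
√(4πDt) = √(4π × 1.90 × 3.18) = 8.714 m, so C_max = 14.3/(0.38 × 45.6 × 8.714) = 0.0947 kg/m³.

0.0947 kg/m³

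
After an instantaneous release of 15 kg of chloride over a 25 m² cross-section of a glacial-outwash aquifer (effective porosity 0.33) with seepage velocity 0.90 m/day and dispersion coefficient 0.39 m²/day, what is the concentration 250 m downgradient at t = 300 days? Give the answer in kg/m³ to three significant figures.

For an instantaneous plane source, C(x,t) = M/(n_e·A·√(4πDt)) · exp(−(x−vt)²/(4Dt)), with n_e·A the pore (flow) area.
Plume center vt = 0.90 × 300 = 270 m, so the well at 250 m is 20 m upgradient of the peak.
√(4πDt) = 38.34 m, giving peak height M/(n_e·A·√(4πDt)) = 15/(0.33 × 25 × 38.34) = 0.04742 kg/m³.
(x−vt)²/(4Dt) = (-20)²/(4 × 0.39 × 300) = 0.8547; exp(−0.8547) = 0.4254.
C = 0.04742 × 0.4254 = 0.0202 kg/m³.

0.0202 kg/m³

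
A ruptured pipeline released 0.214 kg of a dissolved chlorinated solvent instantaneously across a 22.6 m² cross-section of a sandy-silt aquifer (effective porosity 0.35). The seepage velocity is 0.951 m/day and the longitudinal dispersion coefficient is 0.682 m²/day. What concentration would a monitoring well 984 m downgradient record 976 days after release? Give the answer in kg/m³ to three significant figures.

For an instantaneous plane source, C(x,t) = M/(n_e·A·√(4πDt)) · exp(−(x−vt)²/(4Dt)), with n_e·A the pore (flow) area.
Plume center vt = 0.951 × 976 = 928.176 m, so the well at 984 m is 55.824 m downgradient of the peak.
√(4πDt) = 91.46 m, giving peak height M/(n_e·A·√(4πDt)) = 0.214/(0.35 × 22.6 × 91.46) = 0.0002958 kg/m³.
(x−vt)²/(4Dt) = (55.824)²/(4 × 0.682 × 976) = 1.170; exp(−1.170) = 0.3104.
C = 0.0002958 × 0.3104 = 9.18e-05 kg/m³.

9.18e-05 kg/m³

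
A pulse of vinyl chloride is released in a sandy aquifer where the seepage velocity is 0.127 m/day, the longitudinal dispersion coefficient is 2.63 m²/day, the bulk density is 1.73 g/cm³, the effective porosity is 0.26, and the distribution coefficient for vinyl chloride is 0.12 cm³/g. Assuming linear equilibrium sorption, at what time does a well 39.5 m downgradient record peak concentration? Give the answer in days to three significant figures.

338 days

Retardation factor R = 1 + ρ_b·K_d/n = 1 + 1.73 × 0.12/0.26 = 1.798.
Sorption retards both mechanisms: v_R = v/R = 0.07063 m/day, D_R = D/R = 1.463 m²/day.
Peak time from v_R²t² + 2D_R t − x² = 0: t = (√(D_R² + v_R²x²) − D_R)/v_R².
√(D_R² + v_R²x²) = √(1.463² + 0.07063² × 39.5²) = 3.150; v_R² = 0.004989.
t = (3.150 − 1.463)/0.004989 = 338 days.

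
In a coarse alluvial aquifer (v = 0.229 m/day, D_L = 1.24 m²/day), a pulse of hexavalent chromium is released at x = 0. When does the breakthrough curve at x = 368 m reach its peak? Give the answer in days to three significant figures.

For the 1D instantaneous-source solution, setting ∂C/∂t = 0 at fixed x gives v²t² + 2Dt − x² = 0, so t = (√(D² + v²x²) − D)/v².
√(D² + v²x²) = √(1.24² + 0.229² × 368²) = 84.28; v² = 0.052441.
t = (84.28 − 1.24)/0.052441 = 1580 days (vs. the pure-advection estimate x/v = 1610 d).

1580 days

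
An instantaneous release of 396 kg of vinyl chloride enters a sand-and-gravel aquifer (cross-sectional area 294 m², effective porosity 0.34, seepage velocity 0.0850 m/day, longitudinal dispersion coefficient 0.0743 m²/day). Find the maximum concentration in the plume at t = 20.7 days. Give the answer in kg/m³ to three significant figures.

The peak of an instantaneous 1D plume sits at x = vt; there the Gaussian factor is 1 and C_max = M/(n_e·A·√(4πDt)), where n_e·A is the pore area the mass is dissolved in.
√(4πDt) = √(4π × 0.0743 × 20.7) = 4.396 m, so C_max = 396/(0.34 × 294 × 4.396) = 0.901 kg/m³.

0.901 kg/m³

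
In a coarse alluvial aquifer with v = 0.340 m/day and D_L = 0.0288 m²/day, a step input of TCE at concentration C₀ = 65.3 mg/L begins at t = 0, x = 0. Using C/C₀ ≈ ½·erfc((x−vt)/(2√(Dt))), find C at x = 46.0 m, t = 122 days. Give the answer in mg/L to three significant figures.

2.88 mg/L

For a continuous step input, C/C₀ ≈ ½·erfc((x−vt)/(2√(Dt))).
vt = 0.340 × 122 = 41.48 m and 2√(Dt) = 2√(0.0288 × 122) = 3.749 m.
Argument (x−vt)/(2√(Dt)) = (46.0 − 41.48)/3.749 = 1.206; ½·erfc(1.206) = 0.04405.
C = 65.3 × 0.04405 = 2.88 mg/L.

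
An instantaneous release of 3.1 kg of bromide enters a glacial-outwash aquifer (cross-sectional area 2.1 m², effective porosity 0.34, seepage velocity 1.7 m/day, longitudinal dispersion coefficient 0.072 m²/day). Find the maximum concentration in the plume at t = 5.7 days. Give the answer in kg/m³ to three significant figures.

The peak of an instantaneous 1D plume sits at x = vt; there the Gaussian factor is 1 and C_max = M/(n_e·A·√(4πDt)), where n_e·A is the pore area the mass is dissolved in.
√(4πDt) = √(4π × 0.072 × 5.7) = 2.271 m, so C_max = 3.1/(0.34 × 2.1 × 2.271) = 1.91 kg/m³.

1.91 kg/m³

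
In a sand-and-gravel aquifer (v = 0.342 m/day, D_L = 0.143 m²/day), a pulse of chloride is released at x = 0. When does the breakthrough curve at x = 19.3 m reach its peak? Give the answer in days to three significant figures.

For the 1D instantaneous-source solution, setting ∂C/∂t = 0 at fixed x gives v²t² + 2Dt − x² = 0, so t = (√(D² + v²x²) − D)/v².
√(D² + v²x²) = √(0.143² + 0.342² × 19.3²) = 6.602; v² = 0.116964.
t = (6.602 − 0.143)/0.116964 = 55.2 days (vs. the pure-advection estimate x/v = 56.4 d).

55.2 days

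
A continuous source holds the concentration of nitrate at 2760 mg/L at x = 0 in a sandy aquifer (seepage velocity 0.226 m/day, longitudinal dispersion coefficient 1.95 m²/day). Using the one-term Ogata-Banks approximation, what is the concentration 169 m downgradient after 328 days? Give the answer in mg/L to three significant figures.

For a continuous step input, C/C₀ ≈ ½·erfc((x−vt)/(2√(Dt))).
vt = 0.226 × 328 = 74.128 m and 2√(Dt) = 2√(1.95 × 328) = 50.58 m.
Argument (x−vt)/(2√(Dt)) = (169 − 74.128)/50.58 = 1.876; ½·erfc(1.876) = 0.003988.
C = 2760 × 0.003988 = 11.0 mg/L.

11.0 mg/L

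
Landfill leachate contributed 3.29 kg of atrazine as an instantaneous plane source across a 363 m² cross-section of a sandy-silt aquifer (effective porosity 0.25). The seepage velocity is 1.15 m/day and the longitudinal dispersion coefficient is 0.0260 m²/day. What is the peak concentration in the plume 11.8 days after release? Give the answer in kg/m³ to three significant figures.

The peak of an instantaneous 1D plume sits at x = vt; there the Gaussian factor is 1 and C_max = M/(n_e·A·√(4πDt)), where n_e·A is the pore area the mass is dissolved in.
√(4πDt) = √(4π × 0.0260 × 11.8) = 1.964 m, so C_max = 3.29/(0.25 × 363 × 1.964) = 0.0185 kg/m³.

0.0185 kg/m³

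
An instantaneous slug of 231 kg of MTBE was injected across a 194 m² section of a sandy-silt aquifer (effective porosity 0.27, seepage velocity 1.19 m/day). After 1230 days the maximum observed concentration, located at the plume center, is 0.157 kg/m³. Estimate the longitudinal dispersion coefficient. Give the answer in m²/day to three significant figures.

0.0510 m²/day

At the plume center C_max = M/(n_e·A·√(4πDt)), so D = M²/(4πt·(n_e·A·C_max)²).
n_e·A·C_max = 0.27 × 194 × 0.157 = 8.224 kg/m.
D = 231²/(4π × 1230 × 8.224²) = 0.0510 m²/day.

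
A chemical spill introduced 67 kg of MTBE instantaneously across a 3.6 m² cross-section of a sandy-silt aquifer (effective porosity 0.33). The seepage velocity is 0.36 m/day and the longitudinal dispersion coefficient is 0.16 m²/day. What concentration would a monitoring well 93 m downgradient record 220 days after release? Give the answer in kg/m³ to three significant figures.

For an instantaneous plane source, C(x,t) = M/(n_e·A·√(4πDt)) · exp(−(x−vt)²/(4Dt)), with n_e·A the pore (flow) area.
Plume center vt = 0.36 × 220 = 79.2 m, so the well at 93 m is 13.8 m downgradient of the peak.
√(4πDt) = 21.03 m, giving peak height M/(n_e·A·√(4πDt)) = 67/(0.33 × 3.6 × 21.03) = 2.682 kg/m³.
(x−vt)²/(4Dt) = (13.8)²/(4 × 0.16 × 220) = 1.353; exp(−1.353) = 0.2585.
C = 2.682 × 0.2585 = 0.693 kg/m³.

0.693 kg/m³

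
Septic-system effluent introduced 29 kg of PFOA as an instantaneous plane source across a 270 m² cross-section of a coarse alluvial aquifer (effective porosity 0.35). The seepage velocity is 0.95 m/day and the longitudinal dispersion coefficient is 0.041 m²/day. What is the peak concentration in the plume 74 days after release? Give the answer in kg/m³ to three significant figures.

0.0497 kg/m³

The peak of an instantaneous 1D plume sits at x = vt; there the Gaussian factor is 1 and C_max = M/(n_e·A·√(4πDt)), where n_e·A is the pore area the mass is dissolved in.
√(4πDt) = √(4π × 0.041 × 74) = 6.175 m, so C_max = 29/(0.35 × 270 × 6.175) = 0.0497 kg/m³.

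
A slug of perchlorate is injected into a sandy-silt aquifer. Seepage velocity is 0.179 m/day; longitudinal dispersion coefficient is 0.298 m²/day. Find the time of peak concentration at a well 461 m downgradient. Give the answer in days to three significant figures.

For the 1D instantaneous-source solution, setting ∂C/∂t = 0 at fixed x gives v²t² + 2Dt − x² = 0, so t = (√(D² + v²x²) − D)/v².
√(D² + v²x²) = √(0.298² + 0.179² × 461²) = 82.52; v² = 0.032041.
t = (82.52 − 0.298)/0.032041 = 2570 days (vs. the pure-advection estimate x/v = 2580 d).

2570 days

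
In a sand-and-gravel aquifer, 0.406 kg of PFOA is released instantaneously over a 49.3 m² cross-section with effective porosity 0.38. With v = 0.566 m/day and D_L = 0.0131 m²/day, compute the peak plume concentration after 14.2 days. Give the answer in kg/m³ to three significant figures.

The peak of an instantaneous 1D plume sits at x = vt; there the Gaussian factor is 1 and C_max = M/(n_e·A·√(4πDt)), where n_e·A is the pore area the mass is dissolved in.
√(4πDt) = √(4π × 0.0131 × 14.2) = 1.529 m, so C_max = 0.406/(0.38 × 49.3 × 1.529) = 0.0142 kg/m³.

0.0142 kg/m³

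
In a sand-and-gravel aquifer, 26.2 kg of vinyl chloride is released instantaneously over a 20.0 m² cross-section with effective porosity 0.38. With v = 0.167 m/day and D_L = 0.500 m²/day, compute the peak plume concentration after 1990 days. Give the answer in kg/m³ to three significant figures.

0.0308 kg/m³

The peak of an instantaneous 1D plume sits at x = vt; there the Gaussian factor is 1 and C_max = M/(n_e·A·√(4πDt)), where n_e·A is the pore area the mass is dissolved in.
√(4πDt) = √(4π × 0.500 × 1990) = 111.8 m, so C_max = 26.2/(0.38 × 20.0 × 111.8) = 0.0308 kg/m³.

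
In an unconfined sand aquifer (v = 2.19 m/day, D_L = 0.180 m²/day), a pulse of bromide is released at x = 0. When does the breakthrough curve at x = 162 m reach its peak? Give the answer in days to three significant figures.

For the 1D instantaneous-source solution, setting ∂C/∂t = 0 at fixed x gives v²t² + 2Dt − x² = 0, so t = (√(D² + v²x²) − D)/v².
√(D² + v²x²) = √(0.180² + 2.19² × 162²) = 354.8; v² = 4.7961.
t = (354.8 − 0.180)/4.7961 = 73.9 days (vs. the pure-advection estimate x/v = 74.0 d).

73.9 days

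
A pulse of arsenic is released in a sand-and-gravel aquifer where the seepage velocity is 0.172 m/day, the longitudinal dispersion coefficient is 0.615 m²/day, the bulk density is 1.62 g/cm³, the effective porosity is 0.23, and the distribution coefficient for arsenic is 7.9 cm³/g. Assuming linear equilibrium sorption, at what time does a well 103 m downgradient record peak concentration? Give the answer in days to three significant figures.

Retardation factor R = 1 + ρ_b·K_d/n = 1 + 1.62 × 7.9/0.23 = 56.64.
Sorption retards both mechanisms: v_R = v/R = 0.003037 m/day, D_R = D/R = 0.01086 m²/day.
Peak time from v_R²t² + 2D_R t − x² = 0: t = (√(D_R² + v_R²x²) − D_R)/v_R².
√(D_R² + v_R²x²) = √(0.01086² + 0.003037² × 103²) = 0.3130; v_R² = 9.223e-06.
t = (0.3130 − 0.01086)/9.223e-06 = 32800 days.

32800 days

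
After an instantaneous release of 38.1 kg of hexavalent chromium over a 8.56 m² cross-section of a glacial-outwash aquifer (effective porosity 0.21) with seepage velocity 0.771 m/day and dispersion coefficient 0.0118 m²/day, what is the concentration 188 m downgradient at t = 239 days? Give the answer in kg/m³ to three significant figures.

For an instantaneous plane source, C(x,t) = M/(n_e·A·√(4πDt)) · exp(−(x−vt)²/(4Dt)), with n_e·A the pore (flow) area.
Plume center vt = 0.771 × 239 = 184.269 m, so the well at 188 m is 3.731 m downgradient of the peak.
√(4πDt) = 5.953 m, giving peak height M/(n_e·A·√(4πDt)) = 38.1/(0.21 × 8.56 × 5.953) = 3.560 kg/m³.
(x−vt)²/(4Dt) = (3.731)²/(4 × 0.0118 × 239) = 1.234; exp(−1.234) = 0.2911.
C = 3.560 × 0.2911 = 1.04 kg/m³.

1.04 kg/m³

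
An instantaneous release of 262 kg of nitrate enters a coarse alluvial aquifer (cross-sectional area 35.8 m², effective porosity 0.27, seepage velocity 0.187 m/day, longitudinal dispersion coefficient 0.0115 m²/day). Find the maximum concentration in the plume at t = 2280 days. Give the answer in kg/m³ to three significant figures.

1.49 kg/m³

The peak of an instantaneous 1D plume sits at x = vt; there the Gaussian factor is 1 and C_max = M/(n_e·A·√(4πDt)), where n_e·A is the pore area the mass is dissolved in.
√(4πDt) = √(4π × 0.0115 × 2280) = 18.15 m, so C_max = 262/(0.27 × 35.8 × 18.15) = 1.49 kg/m³.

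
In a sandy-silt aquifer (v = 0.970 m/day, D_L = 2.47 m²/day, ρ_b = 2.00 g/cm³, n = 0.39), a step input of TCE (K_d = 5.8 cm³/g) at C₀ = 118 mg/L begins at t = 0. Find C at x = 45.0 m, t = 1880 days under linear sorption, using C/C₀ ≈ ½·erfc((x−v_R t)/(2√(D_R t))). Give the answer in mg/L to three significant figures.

Retardation factor R = 1 + ρ_b·K_d/n = 1 + 2.00 × 5.8/0.39 = 30.74.
Sorption retards both mechanisms: v_R = v/R = 0.03155 m/day, D_R = D/R = 0.08035 m²/day.
v_R·t = 0.03155 × 1880 = 59.314 m; 2√(D_R t) = 24.58 m; argument = (45.0 − 59.314)/24.58 = -0.5823.
C = C₀ × ½·erfc(-0.5823) = 118 × 0.7949 = 93.8 mg/L.

93.8 mg/L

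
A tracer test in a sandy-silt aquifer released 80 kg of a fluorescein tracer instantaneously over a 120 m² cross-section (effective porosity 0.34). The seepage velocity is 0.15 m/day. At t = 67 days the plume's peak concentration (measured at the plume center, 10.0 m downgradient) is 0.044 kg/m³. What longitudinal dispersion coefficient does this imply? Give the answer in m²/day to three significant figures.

At the plume center C_max = M/(n_e·A·√(4πDt)), so D = M²/(4πt·(n_e·A·C_max)²).
n_e·A·C_max = 0.34 × 120 × 0.044 = 1.795 kg/m.
D = 80²/(4π × 67 × 1.795²) = 2.36 m²/day.

2.36 m²/day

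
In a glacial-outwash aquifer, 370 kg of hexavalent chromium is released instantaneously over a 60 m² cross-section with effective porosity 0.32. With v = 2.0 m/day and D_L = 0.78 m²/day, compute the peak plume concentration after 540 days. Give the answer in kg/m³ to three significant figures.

The peak of an instantaneous 1D plume sits at x = vt; there the Gaussian factor is 1 and C_max = M/(n_e·A·√(4πDt)), where n_e·A is the pore area the mass is dissolved in.
√(4πDt) = √(4π × 0.78 × 540) = 72.75 m, so C_max = 370/(0.32 × 60 × 72.75) = 0.265 kg/m³.

0.265 kg/m³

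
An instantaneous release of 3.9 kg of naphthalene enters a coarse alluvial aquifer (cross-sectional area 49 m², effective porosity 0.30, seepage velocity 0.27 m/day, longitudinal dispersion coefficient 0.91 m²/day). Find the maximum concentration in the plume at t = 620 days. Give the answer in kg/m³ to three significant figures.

The peak of an instantaneous 1D plume sits at x = vt; there the Gaussian factor is 1 and C_max = M/(n_e·A·√(4πDt)), where n_e·A is the pore area the mass is dissolved in.
√(4πDt) = √(4π × 0.91 × 620) = 84.20 m, so C_max = 3.9/(0.30 × 49 × 84.20) = 0.00315 kg/m³.

0.00315 kg/m³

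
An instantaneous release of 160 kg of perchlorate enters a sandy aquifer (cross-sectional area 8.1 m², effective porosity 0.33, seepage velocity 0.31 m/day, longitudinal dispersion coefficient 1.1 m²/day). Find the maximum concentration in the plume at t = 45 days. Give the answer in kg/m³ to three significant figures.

2.40 kg/m³

The peak of an instantaneous 1D plume sits at x = vt; there the Gaussian factor is 1 and C_max = M/(n_e·A·√(4πDt)), where n_e·A is the pore area the mass is dissolved in.
√(4πDt) = √(4π × 1.1 × 45) = 24.94 m, so C_max = 160/(0.33 × 8.1 × 24.94) = 2.40 kg/m³.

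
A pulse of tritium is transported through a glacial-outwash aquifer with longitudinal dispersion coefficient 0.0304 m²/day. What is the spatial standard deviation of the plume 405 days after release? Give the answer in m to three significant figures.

4.96 m

Dispersive spreading gives a Gaussian with σ² = 2Dt; advection only shifts the center.
σ = √(2 × 0.0304 × 405) = 4.96 m.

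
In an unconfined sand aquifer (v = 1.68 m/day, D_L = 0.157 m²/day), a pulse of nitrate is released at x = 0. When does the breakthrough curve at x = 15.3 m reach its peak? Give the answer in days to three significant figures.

9.05 days

For the 1D instantaneous-source solution, setting ∂C/∂t = 0 at fixed x gives v²t² + 2Dt − x² = 0, so t = (√(D² + v²x²) − D)/v².
√(D² + v²x²) = √(0.157² + 1.68² × 15.3²) = 25.70; v² = 2.8224.
t = (25.70 − 0.157)/2.8224 = 9.05 days (vs. the pure-advection estimate x/v = 9.11 d).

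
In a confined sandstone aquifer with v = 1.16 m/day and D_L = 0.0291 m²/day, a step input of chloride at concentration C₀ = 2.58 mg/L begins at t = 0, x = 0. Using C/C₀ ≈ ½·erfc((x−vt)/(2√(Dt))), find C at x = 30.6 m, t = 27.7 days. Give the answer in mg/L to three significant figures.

2.29 mg/L

For a continuous step input, C/C₀ ≈ ½·erfc((x−vt)/(2√(Dt))).
vt = 1.16 × 27.7 = 32.132 m and 2√(Dt) = 2√(0.0291 × 27.7) = 1.796 m.
Argument (x−vt)/(2√(Dt)) = (30.6 − 32.132)/1.796 = -0.8530; ½·erfc(-0.8530) = 0.8862.
C = 2.58 × 0.8862 = 2.29 mg/L.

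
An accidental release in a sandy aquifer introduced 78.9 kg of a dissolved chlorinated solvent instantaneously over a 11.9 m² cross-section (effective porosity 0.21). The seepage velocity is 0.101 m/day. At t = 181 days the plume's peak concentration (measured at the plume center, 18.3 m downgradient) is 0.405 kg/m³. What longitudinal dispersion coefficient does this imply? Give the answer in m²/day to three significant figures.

2.67 m²/day

At the plume center C_max = M/(n_e·A·√(4πDt)), so D = M²/(4πt·(n_e·A·C_max)²).
n_e·A·C_max = 0.21 × 11.9 × 0.405 = 1.012 kg/m.
D = 78.9²/(4π × 181 × 1.012²) = 2.67 m²/day.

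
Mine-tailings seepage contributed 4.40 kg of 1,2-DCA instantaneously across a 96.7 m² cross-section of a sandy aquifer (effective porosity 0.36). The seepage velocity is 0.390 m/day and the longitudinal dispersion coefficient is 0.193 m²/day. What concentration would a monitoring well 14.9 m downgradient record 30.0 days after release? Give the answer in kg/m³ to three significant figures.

For an instantaneous plane source, C(x,t) = M/(n_e·A·√(4πDt)) · exp(−(x−vt)²/(4Dt)), with n_e·A the pore (flow) area.
Plume center vt = 0.390 × 30.0 = 11.7 m, so the well at 14.9 m is 3.2 m downgradient of the peak.
√(4πDt) = 8.530 m, giving peak height M/(n_e·A·√(4πDt)) = 4.40/(0.36 × 96.7 × 8.530) = 0.01482 kg/m³.
(x−vt)²/(4Dt) = (3.2)²/(4 × 0.193 × 30.0) = 0.4421; exp(−0.4421) = 0.6427.
C = 0.01482 × 0.6427 = 0.00952 kg/m³.

0.00952 kg/m³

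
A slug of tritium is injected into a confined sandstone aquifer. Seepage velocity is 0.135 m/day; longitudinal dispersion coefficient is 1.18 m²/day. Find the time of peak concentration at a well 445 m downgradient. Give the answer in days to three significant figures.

3230 days

For the 1D instantaneous-source solution, setting ∂C/∂t = 0 at fixed x gives v²t² + 2Dt − x² = 0, so t = (√(D² + v²x²) − D)/v².
√(D² + v²x²) = √(1.18² + 0.135² × 445²) = 60.09; v² = 0.018225.
t = (60.09 − 1.18)/0.018225 = 3230 days (vs. the pure-advection estimate x/v = 3300 d).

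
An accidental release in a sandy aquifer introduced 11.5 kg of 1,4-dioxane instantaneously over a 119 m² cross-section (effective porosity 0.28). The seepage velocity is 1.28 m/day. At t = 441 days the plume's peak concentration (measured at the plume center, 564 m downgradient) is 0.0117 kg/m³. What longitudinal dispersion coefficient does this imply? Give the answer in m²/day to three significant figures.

At the plume center C_max = M/(n_e·A·√(4πDt)), so D = M²/(4πt·(n_e·A·C_max)²).
n_e·A·C_max = 0.28 × 119 × 0.0117 = 0.3898 kg/m.
D = 11.5²/(4π × 441 × 0.3898²) = 0.157 m²/day.

0.157 m²/day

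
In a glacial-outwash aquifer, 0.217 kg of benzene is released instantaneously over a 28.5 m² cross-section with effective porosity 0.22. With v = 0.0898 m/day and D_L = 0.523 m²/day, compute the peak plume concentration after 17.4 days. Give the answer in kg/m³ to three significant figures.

0.00324 kg/m³

The peak of an instantaneous 1D plume sits at x = vt; there the Gaussian factor is 1 and C_max = M/(n_e·A·√(4πDt)), where n_e·A is the pore area the mass is dissolved in.
√(4πDt) = √(4π × 0.523 × 17.4) = 10.69 m, so C_max = 0.217/(0.22 × 28.5 × 10.69) = 0.00324 kg/m³.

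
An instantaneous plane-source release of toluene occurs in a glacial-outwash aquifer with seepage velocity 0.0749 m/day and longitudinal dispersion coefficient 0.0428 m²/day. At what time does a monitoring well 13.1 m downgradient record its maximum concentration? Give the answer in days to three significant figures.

For the 1D instantaneous-source solution, setting ∂C/∂t = 0 at fixed x gives v²t² + 2Dt − x² = 0, so t = (√(D² + v²x²) − D)/v².
√(D² + v²x²) = √(0.0428² + 0.0749² × 13.1²) = 0.9821; v² = 0.00561001.
t = (0.9821 − 0.0428)/0.00561001 = 167 days (vs. the pure-advection estimate x/v = 175 d).

167 days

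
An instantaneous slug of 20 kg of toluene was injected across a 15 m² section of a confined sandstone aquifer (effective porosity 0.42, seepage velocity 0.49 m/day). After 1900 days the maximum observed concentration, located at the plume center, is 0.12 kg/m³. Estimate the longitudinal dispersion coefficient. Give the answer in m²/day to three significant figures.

At the plume center C_max = M/(n_e·A·√(4πDt)), so D = M²/(4πt·(n_e·A·C_max)²).
n_e·A·C_max = 0.42 × 15 × 0.12 = 0.7560 kg/m.
D = 20²/(4π × 1900 × 0.7560²) = 0.0293 m²/day.

0.0293 m²/day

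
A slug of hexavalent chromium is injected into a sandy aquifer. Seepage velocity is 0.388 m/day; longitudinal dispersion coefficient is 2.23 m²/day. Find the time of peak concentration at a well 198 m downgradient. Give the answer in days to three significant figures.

For the 1D instantaneous-source solution, setting ∂C/∂t = 0 at fixed x gives v²t² + 2Dt − x² = 0, so t = (√(D² + v²x²) − D)/v².
√(D² + v²x²) = √(2.23² + 0.388² × 198²) = 76.86; v² = 0.150544.
t = (76.86 − 2.23)/0.150544 = 496 days (vs. the pure-advection estimate x/v = 510 d).

496 days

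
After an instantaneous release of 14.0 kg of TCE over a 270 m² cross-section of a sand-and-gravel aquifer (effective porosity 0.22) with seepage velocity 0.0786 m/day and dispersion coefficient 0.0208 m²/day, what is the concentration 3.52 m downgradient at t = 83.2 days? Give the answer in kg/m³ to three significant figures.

For an instantaneous plane source, C(x,t) = M/(n_e·A·√(4πDt)) · exp(−(x−vt)²/(4Dt)), with n_e·A the pore (flow) area.
Plume center vt = 0.0786 × 83.2 = 6.53952 m, so the well at 3.52 m is 3.01952 m upgradient of the peak.
√(4πDt) = 4.663 m, giving peak height M/(n_e·A·√(4πDt)) = 14.0/(0.22 × 270 × 4.663) = 0.05054 kg/m³.
(x−vt)²/(4Dt) = (-3.01952)²/(4 × 0.0208 × 83.2) = 1.317; exp(−1.317) = 0.2679.
C = 0.05054 × 0.2679 = 0.0135 kg/m³.

0.0135 kg/m³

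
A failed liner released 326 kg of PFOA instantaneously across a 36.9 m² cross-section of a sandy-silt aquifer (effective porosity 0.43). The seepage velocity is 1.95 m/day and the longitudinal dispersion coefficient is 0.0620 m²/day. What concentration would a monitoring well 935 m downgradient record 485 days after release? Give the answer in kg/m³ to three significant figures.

For an instantaneous plane source, C(x,t) = M/(n_e·A·√(4πDt)) · exp(−(x−vt)²/(4Dt)), with n_e·A the pore (flow) area.
Plume center vt = 1.95 × 485 = 945.75 m, so the well at 935 m is 10.75 m upgradient of the peak.
√(4πDt) = 19.44 m, giving peak height M/(n_e·A·√(4πDt)) = 326/(0.43 × 36.9 × 19.44) = 1.057 kg/m³.
(x−vt)²/(4Dt) = (-10.75)²/(4 × 0.0620 × 485) = 0.9608; exp(−0.9608) = 0.3826.
C = 1.057 × 0.3826 = 0.404 kg/m³.

0.404 kg/m³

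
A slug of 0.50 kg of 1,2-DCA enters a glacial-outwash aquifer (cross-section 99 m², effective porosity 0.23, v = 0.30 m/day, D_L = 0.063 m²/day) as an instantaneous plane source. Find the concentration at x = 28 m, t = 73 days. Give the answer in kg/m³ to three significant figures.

For an instantaneous plane source, C(x,t) = M/(n_e·A·√(4πDt)) · exp(−(x−vt)²/(4Dt)), with n_e·A the pore (flow) area.
Plume center vt = 0.30 × 73 = 21.9 m, so the well at 28 m is 6.1 m downgradient of the peak.
√(4πDt) = 7.602 m, giving peak height M/(n_e·A·√(4πDt)) = 0.50/(0.23 × 99 × 7.602) = 0.002889 kg/m³.
(x−vt)²/(4Dt) = (6.1)²/(4 × 0.063 × 73) = 2.023; exp(−2.023) = 0.1323.
C = 0.002889 × 0.1323 = 0.000382 kg/m³.

0.000382 kg/m³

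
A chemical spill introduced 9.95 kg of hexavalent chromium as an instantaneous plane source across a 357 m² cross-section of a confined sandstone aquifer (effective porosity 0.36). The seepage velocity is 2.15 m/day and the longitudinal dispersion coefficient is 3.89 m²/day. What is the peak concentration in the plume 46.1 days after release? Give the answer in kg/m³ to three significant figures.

The peak of an instantaneous 1D plume sits at x = vt; there the Gaussian factor is 1 and C_max = M/(n_e·A·√(4πDt)), where n_e·A is the pore area the mass is dissolved in.
√(4πDt) = √(4π × 3.89 × 46.1) = 47.47 m, so C_max = 9.95/(0.36 × 357 × 47.47) = 0.00163 kg/m³.

0.00163 kg/m³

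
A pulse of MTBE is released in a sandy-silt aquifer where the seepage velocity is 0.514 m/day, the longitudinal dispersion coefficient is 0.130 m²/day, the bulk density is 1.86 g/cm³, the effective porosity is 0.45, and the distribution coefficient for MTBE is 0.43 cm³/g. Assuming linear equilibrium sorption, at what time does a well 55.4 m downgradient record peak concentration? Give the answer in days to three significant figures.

Retardation factor R = 1 + ρ_b·K_d/n = 1 + 1.86 × 0.43/0.45 = 2.777.
Sorption retards both mechanisms: v_R = v/R = 0.1851 m/day, D_R = D/R = 0.04681 m²/day.
Peak time from v_R²t² + 2D_R t − x² = 0: t = (√(D_R² + v_R²x²) − D_R)/v_R².
√(D_R² + v_R²x²) = √(0.04681² + 0.1851² × 55.4²) = 10.25; v_R² = 0.03426.
t = (10.25 − 0.04681)/0.03426 = 298 days.

298 days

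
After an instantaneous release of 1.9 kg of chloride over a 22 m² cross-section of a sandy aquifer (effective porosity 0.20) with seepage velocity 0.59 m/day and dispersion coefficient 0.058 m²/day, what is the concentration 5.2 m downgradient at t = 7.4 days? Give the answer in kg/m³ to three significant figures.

0.124 kg/m³

For an instantaneous plane source, C(x,t) = M/(n_e·A·√(4πDt)) · exp(−(x−vt)²/(4Dt)), with n_e·A the pore (flow) area.
Plume center vt = 0.59 × 7.4 = 4.366 m, so the well at 5.2 m is 0.834 m downgradient of the peak.
√(4πDt) = 2.322 m, giving peak height M/(n_e·A·√(4πDt)) = 1.9/(0.20 × 22 × 2.322) = 0.1860 kg/m³.
(x−vt)²/(4Dt) = (0.834)²/(4 × 0.058 × 7.4) = 0.4051; exp(−0.4051) = 0.6669.
C = 0.1860 × 0.6669 = 0.124 kg/m³.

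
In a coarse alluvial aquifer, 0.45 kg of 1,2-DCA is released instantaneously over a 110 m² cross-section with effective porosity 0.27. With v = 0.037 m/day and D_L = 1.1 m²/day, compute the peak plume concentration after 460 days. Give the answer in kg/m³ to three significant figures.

The peak of an instantaneous 1D plume sits at x = vt; there the Gaussian factor is 1 and C_max = M/(n_e·A·√(4πDt)), where n_e·A is the pore area the mass is dissolved in.
√(4πDt) = √(4π × 1.1 × 460) = 79.74 m, so C_max = 0.45/(0.27 × 110 × 79.74) = 0.000190 kg/m³.

0.000190 kg/m³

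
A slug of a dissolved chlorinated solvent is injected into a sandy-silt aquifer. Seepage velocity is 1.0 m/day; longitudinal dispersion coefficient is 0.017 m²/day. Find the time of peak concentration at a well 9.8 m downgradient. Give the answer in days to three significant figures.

9.78 days

For the 1D instantaneous-source solution, setting ∂C/∂t = 0 at fixed x gives v²t² + 2Dt − x² = 0, so t = (√(D² + v²x²) − D)/v².
√(D² + v²x²) = √(0.017² + 1.0² × 9.8²) = 9.800; v² = 1.
t = (9.800 − 0.017)/1 = 9.78 days (vs. the pure-advection estimate x/v = 9.80 d).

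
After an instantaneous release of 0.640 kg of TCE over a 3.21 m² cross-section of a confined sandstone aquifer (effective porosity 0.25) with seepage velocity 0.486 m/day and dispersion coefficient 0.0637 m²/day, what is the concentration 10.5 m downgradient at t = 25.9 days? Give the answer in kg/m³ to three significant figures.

For an instantaneous plane source, C(x,t) = M/(n_e·A·√(4πDt)) · exp(−(x−vt)²/(4Dt)), with n_e·A the pore (flow) area.
Plume center vt = 0.486 × 25.9 = 12.5874 m, so the well at 10.5 m is 2.0874 m upgradient of the peak.
√(4πDt) = 4.553 m, giving peak height M/(n_e·A·√(4πDt)) = 0.640/(0.25 × 3.21 × 4.553) = 0.1752 kg/m³.
(x−vt)²/(4Dt) = (-2.0874)²/(4 × 0.0637 × 25.9) = 0.6603; exp(−0.6603) = 0.5167.
C = 0.1752 × 0.5167 = 0.0905 kg/m³.

0.0905 kg/m³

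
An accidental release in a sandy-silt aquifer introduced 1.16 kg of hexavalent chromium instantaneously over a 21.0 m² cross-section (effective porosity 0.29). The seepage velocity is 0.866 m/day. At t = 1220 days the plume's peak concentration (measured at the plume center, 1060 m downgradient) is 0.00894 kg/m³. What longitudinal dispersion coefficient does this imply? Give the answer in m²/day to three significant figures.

0.0296 m²/day

At the plume center C_max = M/(n_e·A·√(4πDt)), so D = M²/(4πt·(n_e·A·C_max)²).
n_e·A·C_max = 0.29 × 21.0 × 0.00894 = 0.05444 kg/m.
D = 1.16²/(4π × 1220 × 0.05444²) = 0.0296 m²/day.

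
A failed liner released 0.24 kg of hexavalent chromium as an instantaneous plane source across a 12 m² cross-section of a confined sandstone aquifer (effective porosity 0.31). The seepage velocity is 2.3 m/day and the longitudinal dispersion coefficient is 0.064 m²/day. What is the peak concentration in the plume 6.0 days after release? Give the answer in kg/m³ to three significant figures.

0.0294 kg/m³

The peak of an instantaneous 1D plume sits at x = vt; there the Gaussian factor is 1 and C_max = M/(n_e·A·√(4πDt)), where n_e·A is the pore area the mass is dissolved in.
√(4πDt) = √(4π × 0.064 × 6.0) = 2.197 m, so C_max = 0.24/(0.31 × 12 × 2.197) = 0.0294 kg/m³.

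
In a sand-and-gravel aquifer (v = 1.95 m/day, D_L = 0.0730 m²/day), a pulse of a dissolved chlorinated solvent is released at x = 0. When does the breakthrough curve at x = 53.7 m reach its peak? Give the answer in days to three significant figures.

For the 1D instantaneous-source solution, setting ∂C/∂t = 0 at fixed x gives v²t² + 2Dt − x² = 0, so t = (√(D² + v²x²) − D)/v².
√(D² + v²x²) = √(0.0730² + 1.95² × 53.7²) = 104.7; v² = 3.8025.
t = (104.7 − 0.0730)/3.8025 = 27.5 days (vs. the pure-advection estimate x/v = 27.5 d).

27.5 days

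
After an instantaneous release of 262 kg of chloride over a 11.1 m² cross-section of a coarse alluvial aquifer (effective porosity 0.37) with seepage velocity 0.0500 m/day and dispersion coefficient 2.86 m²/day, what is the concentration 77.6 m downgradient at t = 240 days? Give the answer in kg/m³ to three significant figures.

0.143 kg/m³

For an instantaneous plane source, C(x,t) = M/(n_e·A·√(4πDt)) · exp(−(x−vt)²/(4Dt)), with n_e·A the pore (flow) area.
Plume center vt = 0.0500 × 240 = 12 m, so the well at 77.6 m is 65.6 m downgradient of the peak.
√(4πDt) = 92.87 m, giving peak height M/(n_e·A·√(4πDt)) = 262/(0.37 × 11.1 × 92.87) = 0.6869 kg/m³.
(x−vt)²/(4Dt) = (65.6)²/(4 × 2.86 × 240) = 1.567; exp(−1.567) = 0.2087.
C = 0.6869 × 0.2087 = 0.143 kg/m³.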